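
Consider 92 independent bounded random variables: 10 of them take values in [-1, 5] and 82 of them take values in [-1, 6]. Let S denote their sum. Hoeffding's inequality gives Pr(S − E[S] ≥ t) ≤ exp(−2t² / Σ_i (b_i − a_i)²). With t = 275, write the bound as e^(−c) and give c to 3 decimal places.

34.548

Σ(b_i − a_i)² = 10·6² + 82·7² = 4378.
c = 2t² / 4378 = 2·275² / 4378 = 34.5477.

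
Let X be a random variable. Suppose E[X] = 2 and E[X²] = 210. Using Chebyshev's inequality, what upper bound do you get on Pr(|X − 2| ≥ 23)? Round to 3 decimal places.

0.389

Var(X) = E[X²] − (E[X])² = 210 − 4 = 206.
Chebyshev's inequality: Pr(|X − μ| ≥ t) ≤ Var(X)/t² = 206/529 = 0.3894.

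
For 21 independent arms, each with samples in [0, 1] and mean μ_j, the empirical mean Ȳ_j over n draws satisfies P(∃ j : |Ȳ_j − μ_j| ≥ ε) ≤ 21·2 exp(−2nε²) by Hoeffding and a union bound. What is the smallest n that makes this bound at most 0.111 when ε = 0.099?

303

Need 2·21·exp(−2nε²) ≤ 0.111, i.e. exp(−2nε²) ≤ 0.111/42.
So 2nε² ≥ ln(42/0.111) = 5.935895.
Hence n ≥ 5.935895/(2·0.099²) = 302.821.
The smallest integer n is 303.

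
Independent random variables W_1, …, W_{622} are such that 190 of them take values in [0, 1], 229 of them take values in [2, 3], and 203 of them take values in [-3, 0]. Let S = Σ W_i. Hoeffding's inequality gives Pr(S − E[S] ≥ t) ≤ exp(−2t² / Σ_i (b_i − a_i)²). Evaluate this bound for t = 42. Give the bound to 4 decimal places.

0.2079

Σ(b_i − a_i)² = 190·1² + 229·1² + 203·3² = 2246.
Exponent = 2·42² / 2246 = 1.57079.
Bound = exp(−1.57079) = 0.20788.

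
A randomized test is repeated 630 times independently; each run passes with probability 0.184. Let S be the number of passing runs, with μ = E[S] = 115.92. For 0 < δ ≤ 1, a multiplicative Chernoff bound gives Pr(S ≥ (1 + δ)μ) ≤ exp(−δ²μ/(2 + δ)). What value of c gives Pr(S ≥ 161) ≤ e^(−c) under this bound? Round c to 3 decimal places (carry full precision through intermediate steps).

7.339

Write 161 = (1 + δ)μ, so δ = 161/115.92 − 1 = 0.3888889…
Then the exponent is δ²μ/(2 + δ) = (161 − μ)² / (μ·(2 + δ)) = 7.338605.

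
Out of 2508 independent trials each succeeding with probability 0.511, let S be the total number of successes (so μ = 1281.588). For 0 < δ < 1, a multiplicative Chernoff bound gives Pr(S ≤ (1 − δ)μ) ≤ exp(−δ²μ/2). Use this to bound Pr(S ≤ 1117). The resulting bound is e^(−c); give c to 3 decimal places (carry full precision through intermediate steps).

10.569

Write 1117 = (1 − δ)μ, so δ = 1 − 1117/1281.588 = 0.128425…
Then the exponent is δ²μ/2 = (μ − 1117)²/(2μ) = 10.568611.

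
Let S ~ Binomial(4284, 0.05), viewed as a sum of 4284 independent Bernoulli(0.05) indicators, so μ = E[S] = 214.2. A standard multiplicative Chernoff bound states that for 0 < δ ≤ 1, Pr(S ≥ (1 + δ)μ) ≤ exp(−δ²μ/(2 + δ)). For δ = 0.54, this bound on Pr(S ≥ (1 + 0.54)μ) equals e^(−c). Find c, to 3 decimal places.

24.591

c = δ²μ/(2 + δ) = 0.54²·214.2/(2 + 0.54) = 24.5908.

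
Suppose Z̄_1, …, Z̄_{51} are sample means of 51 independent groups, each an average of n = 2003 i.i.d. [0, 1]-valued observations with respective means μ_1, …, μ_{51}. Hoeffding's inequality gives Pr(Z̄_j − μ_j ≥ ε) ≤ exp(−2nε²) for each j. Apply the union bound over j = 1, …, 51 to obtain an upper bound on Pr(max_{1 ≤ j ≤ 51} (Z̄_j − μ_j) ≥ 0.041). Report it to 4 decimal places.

0.0607

Per-experiment Hoeffding bound: exp(−2·2003·0.041²) = exp(−6.73409) = 0.0011897.
Union bound over 51 events: 51·0.0011897 = 0.06067.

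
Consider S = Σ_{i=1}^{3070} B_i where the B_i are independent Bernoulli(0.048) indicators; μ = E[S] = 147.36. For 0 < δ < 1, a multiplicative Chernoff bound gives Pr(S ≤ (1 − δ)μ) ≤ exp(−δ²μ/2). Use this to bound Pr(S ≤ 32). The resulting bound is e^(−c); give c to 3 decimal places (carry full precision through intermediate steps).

Write 32 = (1 − δ)μ, so δ = 1 − 32/147.36 = 0.7828447…
Then the exponent is δ²μ/2 = (μ − 32)²/(2μ) = 45.154484.

45.154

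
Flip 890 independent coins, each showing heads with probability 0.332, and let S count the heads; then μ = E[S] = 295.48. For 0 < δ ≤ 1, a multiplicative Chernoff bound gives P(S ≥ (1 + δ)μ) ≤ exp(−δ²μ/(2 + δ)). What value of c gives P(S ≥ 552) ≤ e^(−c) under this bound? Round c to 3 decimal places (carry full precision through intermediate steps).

77.645

Write 552 = (1 + δ)μ, so δ = 552/295.48 − 1 = 0.8681467…
Then the exponent is δ²μ/(2 + δ) = (552 − μ)² / (μ·(2 + δ)) = 77.644912.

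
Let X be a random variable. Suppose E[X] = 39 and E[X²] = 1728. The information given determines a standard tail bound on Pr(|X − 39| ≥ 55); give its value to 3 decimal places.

The first two moments determine the variance, so Chebyshev's inequality is the sharpest standard bound available.
Var(X) = E[X²] − (E[X])² = 1728 − 1521 = 207.
Chebyshev's inequality: Pr(|X − μ| ≥ t) ≤ Var(X)/t² = 207/3025 = 0.0684.

0.068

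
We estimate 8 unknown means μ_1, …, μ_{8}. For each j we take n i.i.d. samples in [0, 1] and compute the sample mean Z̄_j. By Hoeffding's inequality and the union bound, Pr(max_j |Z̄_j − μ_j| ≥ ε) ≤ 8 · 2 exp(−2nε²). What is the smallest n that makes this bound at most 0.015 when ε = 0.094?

Need 2·8·exp(−2nε²) ≤ 0.015, i.e. exp(−2nε²) ≤ 0.015/16.
So 2nε² ≥ ln(16/0.015) = 6.972294.
Hence n ≥ 6.972294/(2·0.094²) = 394.539.
The smallest integer n is 395.

395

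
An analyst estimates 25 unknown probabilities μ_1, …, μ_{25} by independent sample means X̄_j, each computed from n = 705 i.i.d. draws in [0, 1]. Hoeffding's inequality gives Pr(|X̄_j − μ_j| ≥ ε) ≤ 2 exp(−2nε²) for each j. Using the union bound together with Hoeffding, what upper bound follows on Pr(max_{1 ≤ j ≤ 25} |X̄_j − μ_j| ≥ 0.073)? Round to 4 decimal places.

Per-experiment Hoeffding bound: 2·exp(−2·705·0.073²) = 2·exp(−7.51389) = 0.0010909.
Union bound over 25 events: 25·0.0010909 = 0.02727.

0.0273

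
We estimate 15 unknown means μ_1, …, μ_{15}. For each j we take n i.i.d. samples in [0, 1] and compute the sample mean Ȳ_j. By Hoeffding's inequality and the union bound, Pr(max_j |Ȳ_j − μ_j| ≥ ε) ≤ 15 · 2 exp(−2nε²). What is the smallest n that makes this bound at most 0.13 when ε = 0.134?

152

Need 2·15·exp(−2nε²) ≤ 0.13, i.e. exp(−2nε²) ≤ 0.13/30.
So 2nε² ≥ ln(30/0.13) = 5.441418.
Hence n ≥ 5.441418/(2·0.134²) = 151.521.
The smallest integer n is 152.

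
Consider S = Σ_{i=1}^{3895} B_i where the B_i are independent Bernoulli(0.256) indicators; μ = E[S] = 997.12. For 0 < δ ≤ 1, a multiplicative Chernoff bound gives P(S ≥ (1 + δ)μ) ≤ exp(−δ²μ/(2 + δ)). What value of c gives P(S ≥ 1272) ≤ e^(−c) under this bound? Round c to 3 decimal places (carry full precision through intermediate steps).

33.299

Write 1272 = (1 + δ)μ, so δ = 1272/997.12 − 1 = 0.2756739…
Then the exponent is δ²μ/(2 + δ) = (1272 − μ)² / (μ·(2 + δ)) = 33.298818.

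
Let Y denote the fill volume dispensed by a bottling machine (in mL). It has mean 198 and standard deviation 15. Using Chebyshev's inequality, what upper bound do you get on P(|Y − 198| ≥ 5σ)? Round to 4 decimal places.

Chebyshev: P(|Y − μ| ≥ t) ≤ Var(Y)/t².
Var(Y) = σ² = 15² = 225.
t = 5·15 = 75.
Bound = 225 / 5625 = 0.0400.

0.0400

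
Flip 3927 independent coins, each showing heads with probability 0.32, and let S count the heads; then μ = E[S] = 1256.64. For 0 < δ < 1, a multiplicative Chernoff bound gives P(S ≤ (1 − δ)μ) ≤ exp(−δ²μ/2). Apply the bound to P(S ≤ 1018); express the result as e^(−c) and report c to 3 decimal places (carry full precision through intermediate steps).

Write 1018 = (1 − δ)μ, so δ = 1 − 1018/1256.64 = 0.1899032…
Then the exponent is δ²μ/2 = (μ − 1018)²/(2μ) = 22.659254.

22.659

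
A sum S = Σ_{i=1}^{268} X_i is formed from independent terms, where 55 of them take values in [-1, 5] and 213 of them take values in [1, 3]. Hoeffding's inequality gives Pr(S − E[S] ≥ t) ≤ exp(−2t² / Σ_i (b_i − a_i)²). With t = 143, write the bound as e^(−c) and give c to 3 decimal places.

Σ(b_i − a_i)² = 55·6² + 213·2² = 2832.
c = 2t² / 2832 = 2·143² / 2832 = 14.4414.

14.441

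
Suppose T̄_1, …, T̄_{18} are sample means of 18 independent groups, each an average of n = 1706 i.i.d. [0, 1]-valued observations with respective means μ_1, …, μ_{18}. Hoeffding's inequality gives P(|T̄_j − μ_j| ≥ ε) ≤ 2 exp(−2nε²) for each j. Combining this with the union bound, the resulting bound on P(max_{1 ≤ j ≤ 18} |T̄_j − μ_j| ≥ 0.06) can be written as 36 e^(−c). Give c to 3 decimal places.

Union bound over the 18 events: P(max_{1 ≤ j ≤ 18} |T̄_j − μ_j| ≥ 0.06) ≤ 18·2·exp(−2nε²) = 36 exp(−2·1706·0.06²).
So c = 2·1706·0.06² = 12.2832.

12.283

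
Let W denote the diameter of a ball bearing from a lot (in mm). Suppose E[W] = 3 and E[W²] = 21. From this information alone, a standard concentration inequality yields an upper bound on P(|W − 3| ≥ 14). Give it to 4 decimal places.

The first two moments determine the variance, so Chebyshev's inequality is the sharpest standard bound available.
Var(W) = E[W²] − (E[W])² = 21 − 9 = 12.
Chebyshev's inequality: P(|W − μ| ≥ t) ≤ Var(W)/t² = 12/196 = 0.0612.

0.0612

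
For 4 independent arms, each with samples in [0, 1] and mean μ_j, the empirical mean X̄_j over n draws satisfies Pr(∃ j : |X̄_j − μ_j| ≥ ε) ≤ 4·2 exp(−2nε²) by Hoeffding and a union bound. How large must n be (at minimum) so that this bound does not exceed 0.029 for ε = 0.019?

7784

Need 2·4·exp(−2nε²) ≤ 0.029, i.e. exp(−2nε²) ≤ 0.029/8.
So 2nε² ≥ ln(8/0.029) = 5.619901.
Hence n ≥ 5.619901/(2·0.019²) = 7783.796.
The smallest integer n is 7784.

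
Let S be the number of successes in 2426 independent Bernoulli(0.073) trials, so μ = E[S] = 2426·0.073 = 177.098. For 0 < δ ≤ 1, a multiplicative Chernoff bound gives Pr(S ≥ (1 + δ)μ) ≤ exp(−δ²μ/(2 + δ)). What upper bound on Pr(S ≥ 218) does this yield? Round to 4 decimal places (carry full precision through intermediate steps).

0.0145

Write 218 = (1 + δ)μ, so δ = 218/177.098 − 1 = 0.2309569…
Then the exponent is δ²μ/(2 + δ) = (218 − μ)² / (μ·(2 + δ)) = 4.234326.
Bound = exp(−4.234326) = 0.01449.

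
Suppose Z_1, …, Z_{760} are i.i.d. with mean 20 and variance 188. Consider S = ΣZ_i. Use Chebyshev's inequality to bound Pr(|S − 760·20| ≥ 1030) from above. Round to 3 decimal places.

Var(S) = n·Var(Z_i) = 760·188 = 142880.
Chebyshev: Pr(|S − 760·20| ≥ 1030) ≤ Var(S)/1030² = 142880/1060900 = 0.1347.

0.135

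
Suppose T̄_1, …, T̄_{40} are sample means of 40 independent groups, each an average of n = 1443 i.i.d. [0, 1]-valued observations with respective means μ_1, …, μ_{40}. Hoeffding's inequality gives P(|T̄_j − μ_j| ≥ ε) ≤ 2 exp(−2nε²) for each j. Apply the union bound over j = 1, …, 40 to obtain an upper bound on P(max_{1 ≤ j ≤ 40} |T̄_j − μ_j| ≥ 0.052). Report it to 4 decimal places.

0.0327

Per-experiment Hoeffding bound: 2·exp(−2·1443·0.052²) = 2·exp(−7.80374) = 0.00081641.
Union bound over 40 events: 40·0.00081641 = 0.03266.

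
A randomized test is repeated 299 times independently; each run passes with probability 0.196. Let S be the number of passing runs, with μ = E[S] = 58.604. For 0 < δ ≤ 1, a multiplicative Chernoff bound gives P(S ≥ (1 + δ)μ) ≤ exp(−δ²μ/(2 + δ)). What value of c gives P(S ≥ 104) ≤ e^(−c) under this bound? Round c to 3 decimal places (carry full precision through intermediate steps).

12.674

Write 104 = (1 + δ)μ, so δ = 104/58.604 − 1 = 0.7746229…
Then the exponent is δ²μ/(2 + δ) = (104 − μ)² / (μ·(2 + δ)) = 12.673715.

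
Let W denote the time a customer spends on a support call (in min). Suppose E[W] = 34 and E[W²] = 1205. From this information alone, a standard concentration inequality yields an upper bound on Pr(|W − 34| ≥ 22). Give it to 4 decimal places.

0.1012

The first two moments determine the variance, so Chebyshev's inequality is the sharpest standard bound available.
Var(W) = E[W²] − (E[W])² = 1205 − 1156 = 49.
Chebyshev's inequality: Pr(|W − μ| ≥ t) ≤ Var(W)/t² = 49/484 = 0.1012.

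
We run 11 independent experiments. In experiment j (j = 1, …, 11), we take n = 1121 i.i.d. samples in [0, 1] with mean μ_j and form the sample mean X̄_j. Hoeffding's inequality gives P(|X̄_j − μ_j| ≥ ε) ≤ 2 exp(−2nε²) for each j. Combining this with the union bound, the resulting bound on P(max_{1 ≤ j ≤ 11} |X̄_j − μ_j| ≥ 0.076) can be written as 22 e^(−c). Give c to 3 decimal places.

Union bound over the 11 events: P(max_{1 ≤ j ≤ 11} |X̄_j − μ_j| ≥ 0.076) ≤ 11·2·exp(−2nε²) = 22 exp(−2·1121·0.076²).
So c = 2·1121·0.076² = 12.9498.

12.950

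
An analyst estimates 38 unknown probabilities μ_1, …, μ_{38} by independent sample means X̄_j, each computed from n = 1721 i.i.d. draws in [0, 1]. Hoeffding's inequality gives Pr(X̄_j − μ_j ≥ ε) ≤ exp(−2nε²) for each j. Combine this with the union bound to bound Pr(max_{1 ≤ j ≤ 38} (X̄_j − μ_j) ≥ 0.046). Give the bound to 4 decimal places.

Per-experiment Hoeffding bound: exp(−2·1721·0.046²) = exp(−7.28327) = 0.00068693.
Union bound over 38 events: 38·0.00068693 = 0.02610.

0.0261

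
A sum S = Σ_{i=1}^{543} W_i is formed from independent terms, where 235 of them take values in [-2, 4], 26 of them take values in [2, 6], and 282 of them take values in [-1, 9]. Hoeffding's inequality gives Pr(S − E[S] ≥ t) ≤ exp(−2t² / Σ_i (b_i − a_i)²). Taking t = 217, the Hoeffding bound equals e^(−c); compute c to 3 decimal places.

2.540

Σ(b_i − a_i)² = 235·6² + 26·4² + 282·10² = 37076.
c = 2t² / 37076 = 2·217² / 37076 = 2.5401.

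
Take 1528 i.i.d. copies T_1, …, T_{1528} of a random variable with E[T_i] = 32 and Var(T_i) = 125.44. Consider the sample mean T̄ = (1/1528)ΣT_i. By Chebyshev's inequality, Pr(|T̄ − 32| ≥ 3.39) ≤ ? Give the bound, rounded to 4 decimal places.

Var(T̄) = Var(T_i)/n = 125.44/1528 = 0.082094.
Chebyshev: Pr(|T̄ − 32| ≥ 3.39) ≤ Var(T̄)/(3.39)² = 125.44/(1528·3.39²) = 0.0071.

0.0071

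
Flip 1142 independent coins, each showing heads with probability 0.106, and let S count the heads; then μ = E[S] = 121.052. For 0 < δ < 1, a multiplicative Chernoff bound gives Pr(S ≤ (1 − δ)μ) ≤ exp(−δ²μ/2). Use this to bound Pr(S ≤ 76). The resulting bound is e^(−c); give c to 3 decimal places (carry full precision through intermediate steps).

Write 76 = (1 − δ)μ, so δ = 1 − 76/121.052 = 0.3721706…
Then the exponent is δ²μ/2 = (μ − 76)²/(2μ) = 8.383516.

8.384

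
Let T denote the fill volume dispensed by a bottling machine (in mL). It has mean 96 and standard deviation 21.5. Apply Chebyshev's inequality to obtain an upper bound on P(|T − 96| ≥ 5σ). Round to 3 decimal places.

Chebyshev: P(|T − μ| ≥ t) ≤ Var(T)/t².
Var(T) = σ² = 21.5² = 462.25.
t = 5·21.5 = 107.5.
Bound = 462.25 / 11556.25 = 0.0400.

0.040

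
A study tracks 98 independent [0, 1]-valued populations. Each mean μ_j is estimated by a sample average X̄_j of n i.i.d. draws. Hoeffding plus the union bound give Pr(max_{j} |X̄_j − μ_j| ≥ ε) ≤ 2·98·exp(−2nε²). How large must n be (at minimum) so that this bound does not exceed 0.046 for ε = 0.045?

2064

Need 2·98·exp(−2nε²) ≤ 0.046, i.e. exp(−2nε²) ≤ 0.046/196.
So 2nε² ≥ ln(196/0.046) = 8.357229.
Hence n ≥ 8.357229/(2·0.045²) = 2063.513.
The smallest integer n is 2064.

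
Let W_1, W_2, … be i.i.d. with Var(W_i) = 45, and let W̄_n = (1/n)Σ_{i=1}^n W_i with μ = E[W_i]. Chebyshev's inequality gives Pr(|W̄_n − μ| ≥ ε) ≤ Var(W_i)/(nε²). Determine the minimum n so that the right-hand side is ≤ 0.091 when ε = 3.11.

52

Require 45/(n·3.11²) ≤ 0.091, i.e. n ≥ 45/(0.091·3.11²) = 51.127.
The smallest integer n is 52.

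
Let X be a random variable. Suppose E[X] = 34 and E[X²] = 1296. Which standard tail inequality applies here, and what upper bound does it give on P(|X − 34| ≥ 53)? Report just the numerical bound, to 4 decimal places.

The first two moments determine the variance, so Chebyshev's inequality is the sharpest standard bound available.
Var(X) = E[X²] − (E[X])² = 1296 − 1156 = 140.
Chebyshev's inequality: P(|X − μ| ≥ t) ≤ Var(X)/t² = 140/2809 = 0.0498.

0.0498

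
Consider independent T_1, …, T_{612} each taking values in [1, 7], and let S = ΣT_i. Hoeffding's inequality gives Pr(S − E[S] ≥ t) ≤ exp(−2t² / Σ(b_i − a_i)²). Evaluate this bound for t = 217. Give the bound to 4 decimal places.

Σ(b_i − a_i)² = 612·(6)² = 22032.
Exponent = 2·217²/22032 = 4.2746.
Bound = exp(−4.2746) = 0.01392.

0.0139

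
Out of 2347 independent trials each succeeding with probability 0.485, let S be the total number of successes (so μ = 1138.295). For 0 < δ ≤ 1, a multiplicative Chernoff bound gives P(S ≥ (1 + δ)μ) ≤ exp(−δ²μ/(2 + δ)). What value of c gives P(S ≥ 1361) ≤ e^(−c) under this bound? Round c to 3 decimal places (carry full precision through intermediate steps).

Write 1361 = (1 + δ)μ, so δ = 1361/1138.295 − 1 = 0.1956479…
Then the exponent is δ²μ/(2 + δ) = (1361 − μ)² / (μ·(2 + δ)) = 19.844603.

19.845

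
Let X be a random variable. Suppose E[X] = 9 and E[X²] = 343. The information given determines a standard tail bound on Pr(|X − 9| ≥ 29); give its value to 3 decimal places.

0.312

The first two moments determine the variance, so Chebyshev's inequality is the sharpest standard bound available.
Var(X) = E[X²] − (E[X])² = 343 − 81 = 262.
Chebyshev's inequality: Pr(|X − μ| ≥ t) ≤ Var(X)/t² = 262/841 = 0.3115.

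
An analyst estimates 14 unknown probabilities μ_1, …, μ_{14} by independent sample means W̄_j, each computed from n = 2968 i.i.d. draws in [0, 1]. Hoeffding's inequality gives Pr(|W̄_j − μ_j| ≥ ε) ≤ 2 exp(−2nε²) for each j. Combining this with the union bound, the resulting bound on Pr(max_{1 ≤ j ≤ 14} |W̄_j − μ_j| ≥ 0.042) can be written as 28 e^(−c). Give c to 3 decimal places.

10.471

Union bound over the 14 events: Pr(max_{1 ≤ j ≤ 14} |W̄_j − μ_j| ≥ 0.042) ≤ 14·2·exp(−2nε²) = 28 exp(−2·2968·0.042²).
So c = 2·2968·0.042² = 10.4711.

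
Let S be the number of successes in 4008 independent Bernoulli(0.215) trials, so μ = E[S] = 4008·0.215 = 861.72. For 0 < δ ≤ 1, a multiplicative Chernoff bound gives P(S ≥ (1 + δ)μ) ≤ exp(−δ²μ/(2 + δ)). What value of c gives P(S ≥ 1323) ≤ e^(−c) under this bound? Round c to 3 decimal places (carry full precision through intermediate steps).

Write 1323 = (1 + δ)μ, so δ = 1323/861.72 − 1 = 0.5353015…
Then the exponent is δ²μ/(2 + δ) = (1323 − μ)² / (μ·(2 + δ)) = 97.394283.

97.394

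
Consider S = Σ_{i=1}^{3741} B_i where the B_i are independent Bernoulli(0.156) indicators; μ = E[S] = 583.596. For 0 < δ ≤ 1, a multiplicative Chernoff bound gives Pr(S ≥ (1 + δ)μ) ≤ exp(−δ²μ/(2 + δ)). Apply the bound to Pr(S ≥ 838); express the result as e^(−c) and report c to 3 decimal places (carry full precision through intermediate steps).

45.527

Write 838 = (1 + δ)μ, so δ = 838/583.596 − 1 = 0.4359249…
Then the exponent is δ²μ/(2 + δ) = (838 − μ)² / (μ·(2 + δ)) = 45.527277.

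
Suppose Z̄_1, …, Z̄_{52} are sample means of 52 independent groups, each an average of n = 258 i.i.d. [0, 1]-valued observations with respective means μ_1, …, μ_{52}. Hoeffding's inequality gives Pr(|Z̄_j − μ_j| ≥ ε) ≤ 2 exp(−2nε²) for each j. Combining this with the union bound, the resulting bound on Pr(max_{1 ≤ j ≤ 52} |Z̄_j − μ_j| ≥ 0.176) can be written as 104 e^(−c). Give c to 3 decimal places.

15.984

Union bound over the 52 events: Pr(max_{1 ≤ j ≤ 52} |Z̄_j − μ_j| ≥ 0.176) ≤ 52·2·exp(−2nε²) = 104 exp(−2·258·0.176²).
So c = 2·258·0.176² = 15.9836.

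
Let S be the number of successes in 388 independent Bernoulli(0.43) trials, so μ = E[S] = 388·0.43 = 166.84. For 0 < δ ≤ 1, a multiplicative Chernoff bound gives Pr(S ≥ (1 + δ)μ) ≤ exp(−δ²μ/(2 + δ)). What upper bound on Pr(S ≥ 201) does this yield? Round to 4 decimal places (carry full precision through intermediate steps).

0.0419

Write 201 = (1 + δ)μ, so δ = 201/166.84 − 1 = 0.2047471…
Then the exponent is δ²μ/(2 + δ) = (201 − μ)² / (μ·(2 + δ)) = 3.172318.
Bound = exp(−3.172318) = 0.04191.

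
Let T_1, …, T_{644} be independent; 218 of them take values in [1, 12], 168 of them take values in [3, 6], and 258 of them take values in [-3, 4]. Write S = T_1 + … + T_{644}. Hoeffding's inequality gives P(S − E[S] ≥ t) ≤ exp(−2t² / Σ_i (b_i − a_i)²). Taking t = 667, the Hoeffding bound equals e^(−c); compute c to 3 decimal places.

21.952

Σ(b_i − a_i)² = 218·11² + 168·3² + 258·7² = 40532.
c = 2t² / 40532 = 2·667² / 40532 = 21.9525.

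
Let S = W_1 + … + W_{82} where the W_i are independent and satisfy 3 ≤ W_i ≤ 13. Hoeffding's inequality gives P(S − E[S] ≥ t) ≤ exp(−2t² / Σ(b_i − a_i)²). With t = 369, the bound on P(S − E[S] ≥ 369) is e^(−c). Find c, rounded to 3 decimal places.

33.210

Σ(b_i − a_i)² = 82·(10)² = 8200.
c = 2t²/8200 = 2·369²/8200 = 33.2100.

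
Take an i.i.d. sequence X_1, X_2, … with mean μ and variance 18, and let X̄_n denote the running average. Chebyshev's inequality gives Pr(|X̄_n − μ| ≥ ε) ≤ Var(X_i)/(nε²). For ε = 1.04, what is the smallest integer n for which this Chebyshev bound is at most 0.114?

146

Require 18/(n·1.04²) ≤ 0.114, i.e. n ≥ 18/(0.114·1.04²) = 145.983.
The smallest integer n is 146.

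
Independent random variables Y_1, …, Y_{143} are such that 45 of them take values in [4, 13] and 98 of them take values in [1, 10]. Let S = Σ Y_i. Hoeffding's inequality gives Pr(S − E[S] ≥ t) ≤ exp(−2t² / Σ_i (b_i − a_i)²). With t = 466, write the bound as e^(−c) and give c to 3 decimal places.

Σ(b_i − a_i)² = 45·9² + 98·9² = 11583.
c = 2t² / 11583 = 2·466² / 11583 = 37.4956.

37.496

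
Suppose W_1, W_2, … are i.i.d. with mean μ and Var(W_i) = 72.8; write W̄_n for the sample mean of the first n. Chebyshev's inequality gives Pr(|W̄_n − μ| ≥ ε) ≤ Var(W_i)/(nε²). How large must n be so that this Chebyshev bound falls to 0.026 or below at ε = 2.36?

503

Require 72.8/(n·2.36²) ≤ 0.026, i.e. n ≥ 72.8/(0.026·2.36²) = 502.729.
The smallest integer n is 503.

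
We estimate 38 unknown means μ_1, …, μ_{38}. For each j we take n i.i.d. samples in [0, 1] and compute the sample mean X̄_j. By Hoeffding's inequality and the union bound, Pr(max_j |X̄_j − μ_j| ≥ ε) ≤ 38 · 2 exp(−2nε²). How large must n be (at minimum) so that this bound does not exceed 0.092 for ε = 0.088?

434

Need 2·38·exp(−2nε²) ≤ 0.092, i.e. exp(−2nε²) ≤ 0.092/76.
So 2nε² ≥ ln(76/0.092) = 6.716700.
Hence n ≥ 6.716700/(2·0.088²) = 433.671.
The smallest integer n is 434.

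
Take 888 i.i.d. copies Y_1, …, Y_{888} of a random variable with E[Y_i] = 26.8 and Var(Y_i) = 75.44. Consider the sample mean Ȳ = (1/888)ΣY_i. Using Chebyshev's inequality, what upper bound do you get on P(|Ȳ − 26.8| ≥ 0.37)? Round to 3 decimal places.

Var(Ȳ) = Var(Y_i)/n = 75.44/888 = 0.084955.
Chebyshev: P(|Ȳ − 26.8| ≥ 0.37) ≤ Var(Ȳ)/(0.37)² = 75.44/(888·0.37²) = 0.6206.

0.621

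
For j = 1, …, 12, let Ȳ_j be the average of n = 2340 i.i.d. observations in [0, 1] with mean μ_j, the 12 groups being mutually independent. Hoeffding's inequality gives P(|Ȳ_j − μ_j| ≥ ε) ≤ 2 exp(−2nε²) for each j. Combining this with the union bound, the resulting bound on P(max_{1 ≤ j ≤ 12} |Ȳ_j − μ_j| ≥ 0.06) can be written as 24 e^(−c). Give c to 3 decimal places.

Union bound over the 12 events: P(max_{1 ≤ j ≤ 12} |Ȳ_j − μ_j| ≥ 0.06) ≤ 12·2·exp(−2nε²) = 24 exp(−2·2340·0.06²).
So c = 2·2340·0.06² = 16.8480.

16.848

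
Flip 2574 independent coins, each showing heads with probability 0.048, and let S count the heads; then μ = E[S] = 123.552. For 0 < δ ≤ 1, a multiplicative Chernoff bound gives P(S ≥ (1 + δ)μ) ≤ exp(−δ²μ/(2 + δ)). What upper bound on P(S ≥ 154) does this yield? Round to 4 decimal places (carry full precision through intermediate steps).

Write 154 = (1 + δ)μ, so δ = 154/123.552 − 1 = 0.2464387…
Then the exponent is δ²μ/(2 + δ) = (154 − μ)² / (μ·(2 + δ)) = 3.340205.
Bound = exp(−3.340205) = 0.03543.

0.0354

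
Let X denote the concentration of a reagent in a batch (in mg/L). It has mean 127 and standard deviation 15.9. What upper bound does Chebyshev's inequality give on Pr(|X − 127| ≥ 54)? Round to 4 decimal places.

Chebyshev: Pr(|X − μ| ≥ t) ≤ Var(X)/t².
Var(X) = σ² = 15.9² = 252.81.
Bound = 252.81 / 2916 = 0.0867.

0.0867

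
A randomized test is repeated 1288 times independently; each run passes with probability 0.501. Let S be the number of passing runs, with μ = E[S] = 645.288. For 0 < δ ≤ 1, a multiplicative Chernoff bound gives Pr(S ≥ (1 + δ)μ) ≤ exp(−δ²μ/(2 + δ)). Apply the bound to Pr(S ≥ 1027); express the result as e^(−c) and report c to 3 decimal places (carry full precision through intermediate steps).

87.129

Write 1027 = (1 + δ)μ, so δ = 1027/645.288 − 1 = 0.5915374…
Then the exponent is δ²μ/(2 + δ) = (1027 − μ)² / (μ·(2 + δ)) = 87.128563.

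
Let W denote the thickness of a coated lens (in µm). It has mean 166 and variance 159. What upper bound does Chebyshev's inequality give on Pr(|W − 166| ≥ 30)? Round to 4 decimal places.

Chebyshev: Pr(|W − μ| ≥ t) ≤ Var(W)/t².
Bound = 159 / 900 = 0.1767.

0.1767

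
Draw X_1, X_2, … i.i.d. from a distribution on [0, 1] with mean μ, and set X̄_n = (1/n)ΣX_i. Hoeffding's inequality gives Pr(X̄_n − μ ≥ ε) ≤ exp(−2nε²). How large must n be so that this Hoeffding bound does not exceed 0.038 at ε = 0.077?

276

Require exp(−2nε²) ≤ 0.038, i.e. 2nε² ≥ ln(1/0.038) = 3.270169.
So n ≥ 3.270169 / (2·0.077²) = 275.777.
The smallest integer n is 276.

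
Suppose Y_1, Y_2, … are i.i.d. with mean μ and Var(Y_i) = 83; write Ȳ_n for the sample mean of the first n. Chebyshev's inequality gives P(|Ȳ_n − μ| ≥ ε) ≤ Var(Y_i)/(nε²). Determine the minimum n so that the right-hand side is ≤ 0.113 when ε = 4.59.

Require 83/(n·4.59²) ≤ 0.113, i.e. n ≥ 83/(0.113·4.59²) = 34.864.
The smallest integer n is 35.

35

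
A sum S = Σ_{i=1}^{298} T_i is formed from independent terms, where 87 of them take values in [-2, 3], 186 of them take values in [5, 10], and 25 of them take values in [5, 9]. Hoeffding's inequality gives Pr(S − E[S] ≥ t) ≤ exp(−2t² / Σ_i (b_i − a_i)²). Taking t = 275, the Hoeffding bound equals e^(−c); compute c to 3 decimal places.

Σ(b_i − a_i)² = 87·5² + 186·5² + 25·4² = 7225.
c = 2t² / 7225 = 2·275² / 7225 = 20.9343.

20.934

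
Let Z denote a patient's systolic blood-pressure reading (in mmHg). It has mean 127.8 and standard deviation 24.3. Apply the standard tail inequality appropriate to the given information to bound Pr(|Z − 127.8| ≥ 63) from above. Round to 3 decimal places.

0.149

Mean and variance are known, so Chebyshev's inequality applies.
Chebyshev: Pr(|Z − μ| ≥ t) ≤ Var(Z)/t².
Var(Z) = σ² = 24.3² = 590.49.
Bound = 590.49 / 3969 = 0.1488.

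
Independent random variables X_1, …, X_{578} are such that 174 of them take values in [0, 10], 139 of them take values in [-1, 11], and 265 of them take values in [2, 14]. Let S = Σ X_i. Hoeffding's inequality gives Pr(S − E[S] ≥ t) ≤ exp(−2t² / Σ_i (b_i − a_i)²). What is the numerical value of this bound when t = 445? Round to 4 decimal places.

0.0053

Σ(b_i − a_i)² = 174·10² + 139·12² + 265·12² = 75576.
Exponent = 2·445² / 75576 = 5.24042.
Bound = exp(−5.24042) = 0.00530.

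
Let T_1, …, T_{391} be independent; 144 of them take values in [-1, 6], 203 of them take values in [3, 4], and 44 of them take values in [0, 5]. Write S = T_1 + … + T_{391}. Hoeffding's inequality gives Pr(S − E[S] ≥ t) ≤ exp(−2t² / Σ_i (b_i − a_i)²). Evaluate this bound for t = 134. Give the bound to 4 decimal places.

0.0136

Σ(b_i − a_i)² = 144·7² + 203·1² + 44·5² = 8359.
Exponent = 2·134² / 8359 = 4.29621.
Bound = exp(−4.29621) = 0.01362.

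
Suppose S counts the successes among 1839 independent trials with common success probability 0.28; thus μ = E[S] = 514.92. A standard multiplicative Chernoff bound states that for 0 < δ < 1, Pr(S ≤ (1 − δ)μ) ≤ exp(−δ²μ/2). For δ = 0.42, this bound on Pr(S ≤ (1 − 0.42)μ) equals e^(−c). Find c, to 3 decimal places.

c = δ²μ/2 = 0.42²·514.92/2 = 45.4159.

45.416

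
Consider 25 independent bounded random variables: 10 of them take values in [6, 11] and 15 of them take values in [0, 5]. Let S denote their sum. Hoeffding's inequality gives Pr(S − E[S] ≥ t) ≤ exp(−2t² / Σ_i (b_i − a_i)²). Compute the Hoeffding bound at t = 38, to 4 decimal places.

Σ(b_i − a_i)² = 10·5² + 15·5² = 625.
Exponent = 2·38² / 625 = 4.62080.
Bound = exp(−4.62080) = 0.00984.

0.0098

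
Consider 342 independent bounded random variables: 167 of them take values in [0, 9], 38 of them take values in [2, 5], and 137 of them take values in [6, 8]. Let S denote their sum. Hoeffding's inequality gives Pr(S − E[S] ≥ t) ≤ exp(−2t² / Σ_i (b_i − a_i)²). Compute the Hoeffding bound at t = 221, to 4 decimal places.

Σ(b_i − a_i)² = 167·9² + 38·3² + 137·2² = 14417.
Exponent = 2·221² / 14417 = 6.77547.
Bound = exp(−6.77547) = 0.00114.

0.0011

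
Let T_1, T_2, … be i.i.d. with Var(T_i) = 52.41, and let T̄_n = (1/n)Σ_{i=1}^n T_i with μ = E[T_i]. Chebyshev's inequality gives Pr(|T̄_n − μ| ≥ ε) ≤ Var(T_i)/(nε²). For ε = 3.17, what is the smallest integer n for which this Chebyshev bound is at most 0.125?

Require 52.41/(n·3.17²) ≤ 0.125, i.e. n ≥ 52.41/(0.125·3.17²) = 41.724.
The smallest integer n is 42.

42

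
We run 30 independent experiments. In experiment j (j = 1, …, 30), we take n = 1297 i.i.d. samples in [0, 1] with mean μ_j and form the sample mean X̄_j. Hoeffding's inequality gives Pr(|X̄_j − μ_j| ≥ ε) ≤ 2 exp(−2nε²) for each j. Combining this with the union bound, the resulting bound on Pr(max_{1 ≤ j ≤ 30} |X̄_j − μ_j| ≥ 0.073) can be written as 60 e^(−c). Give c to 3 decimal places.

13.823

Union bound over the 30 events: Pr(max_{1 ≤ j ≤ 30} |X̄_j − μ_j| ≥ 0.073) ≤ 30·2·exp(−2nε²) = 60 exp(−2·1297·0.073²).
So c = 2·1297·0.073² = 13.8234.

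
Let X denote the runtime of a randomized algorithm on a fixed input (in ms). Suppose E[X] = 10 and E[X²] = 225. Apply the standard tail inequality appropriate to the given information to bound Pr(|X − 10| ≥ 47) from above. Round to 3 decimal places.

0.057

The first two moments determine the variance, so Chebyshev's inequality is the sharpest standard bound available.
Var(X) = E[X²] − (E[X])² = 225 − 100 = 125.
Chebyshev's inequality: Pr(|X − μ| ≥ t) ≤ Var(X)/t² = 125/2209 = 0.0566.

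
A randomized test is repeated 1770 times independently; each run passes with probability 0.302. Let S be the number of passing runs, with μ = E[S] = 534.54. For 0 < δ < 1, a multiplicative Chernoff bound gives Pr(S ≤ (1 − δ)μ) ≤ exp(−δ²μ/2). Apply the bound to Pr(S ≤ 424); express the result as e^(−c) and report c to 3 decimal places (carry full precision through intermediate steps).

Write 424 = (1 − δ)μ, so δ = 1 − 424/534.54 = 0.2067946…
Then the exponent is δ²μ/2 = (μ − 424)²/(2μ) = 11.429539.

11.430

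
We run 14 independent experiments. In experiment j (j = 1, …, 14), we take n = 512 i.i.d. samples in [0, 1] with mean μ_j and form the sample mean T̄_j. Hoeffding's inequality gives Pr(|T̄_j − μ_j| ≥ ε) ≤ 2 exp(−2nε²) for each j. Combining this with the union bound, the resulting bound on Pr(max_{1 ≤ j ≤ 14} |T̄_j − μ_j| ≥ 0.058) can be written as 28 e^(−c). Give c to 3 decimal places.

3.445

Union bound over the 14 events: Pr(max_{1 ≤ j ≤ 14} |T̄_j − μ_j| ≥ 0.058) ≤ 14·2·exp(−2nε²) = 28 exp(−2·512·0.058²).
So c = 2·512·0.058² = 3.4447.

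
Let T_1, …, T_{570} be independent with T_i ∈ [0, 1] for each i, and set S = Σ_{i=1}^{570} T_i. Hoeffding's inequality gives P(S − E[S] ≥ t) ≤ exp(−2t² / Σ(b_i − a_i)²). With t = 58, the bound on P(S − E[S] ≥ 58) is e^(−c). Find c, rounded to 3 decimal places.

Σ(b_i − a_i)² = 570·(1)² = 570.
c = 2t²/570 = 2·58²/570 = 11.8035.

11.804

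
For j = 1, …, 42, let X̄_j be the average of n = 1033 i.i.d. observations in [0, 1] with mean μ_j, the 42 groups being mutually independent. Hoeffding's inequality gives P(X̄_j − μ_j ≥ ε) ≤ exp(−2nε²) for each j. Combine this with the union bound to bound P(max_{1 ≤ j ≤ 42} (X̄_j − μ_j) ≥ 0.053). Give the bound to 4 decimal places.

0.1267

Per-experiment Hoeffding bound: exp(−2·1033·0.053²) = exp(−5.80339) = 0.0030173.
Union bound over 42 events: 42·0.0030173 = 0.12673.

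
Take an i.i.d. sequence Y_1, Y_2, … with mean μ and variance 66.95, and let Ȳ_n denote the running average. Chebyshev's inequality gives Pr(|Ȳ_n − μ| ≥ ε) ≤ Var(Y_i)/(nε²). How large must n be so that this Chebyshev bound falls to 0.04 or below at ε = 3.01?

185

Require 66.95/(n·3.01²) ≤ 0.04, i.e. n ≥ 66.95/(0.04·3.01²) = 184.739.
The smallest integer n is 185.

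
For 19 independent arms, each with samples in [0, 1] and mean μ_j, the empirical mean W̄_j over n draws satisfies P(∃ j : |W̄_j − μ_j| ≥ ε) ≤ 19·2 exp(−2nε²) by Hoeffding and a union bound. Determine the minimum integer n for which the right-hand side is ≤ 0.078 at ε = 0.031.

Need 2·19·exp(−2nε²) ≤ 0.078, i.e. exp(−2nε²) ≤ 0.078/38.
So 2nε² ≥ ln(38/0.078) = 6.188633.
Hence n ≥ 6.188633/(2·0.031²) = 3219.892.
The smallest integer n is 3220.

3220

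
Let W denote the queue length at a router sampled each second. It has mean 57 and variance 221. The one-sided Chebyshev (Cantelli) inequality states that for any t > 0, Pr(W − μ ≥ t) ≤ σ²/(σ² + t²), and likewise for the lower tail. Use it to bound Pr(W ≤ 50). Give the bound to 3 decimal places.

Here σ² = 221 and t = 7, so σ² + t² = 270.
Cantelli's bound: 221/270 = 0.8185.

0.819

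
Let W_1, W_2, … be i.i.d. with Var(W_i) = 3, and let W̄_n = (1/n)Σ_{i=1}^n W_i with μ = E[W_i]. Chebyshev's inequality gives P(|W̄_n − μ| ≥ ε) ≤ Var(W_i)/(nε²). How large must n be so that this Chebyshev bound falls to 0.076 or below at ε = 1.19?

28

Require 3/(n·1.19²) ≤ 0.076, i.e. n ≥ 3/(0.076·1.19²) = 27.875.
The smallest integer n is 28.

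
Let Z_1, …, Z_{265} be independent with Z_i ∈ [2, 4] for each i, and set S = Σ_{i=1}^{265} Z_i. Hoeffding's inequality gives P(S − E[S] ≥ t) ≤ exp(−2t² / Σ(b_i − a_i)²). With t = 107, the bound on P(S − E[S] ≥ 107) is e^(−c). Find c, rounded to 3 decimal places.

21.602

Σ(b_i − a_i)² = 265·(2)² = 1060.
c = 2t²/1060 = 2·107²/1060 = 21.6019.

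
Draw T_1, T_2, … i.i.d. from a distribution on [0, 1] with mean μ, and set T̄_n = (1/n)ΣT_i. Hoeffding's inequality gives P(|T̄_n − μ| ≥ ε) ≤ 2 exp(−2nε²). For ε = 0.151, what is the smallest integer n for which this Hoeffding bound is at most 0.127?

61

Require 2·exp(−2nε²) ≤ 0.127, i.e. 2nε² ≥ ln(2/0.127) = 2.756715.
So n ≥ 2.756715 / (2·0.151²) = 60.452.
The smallest integer n is 61.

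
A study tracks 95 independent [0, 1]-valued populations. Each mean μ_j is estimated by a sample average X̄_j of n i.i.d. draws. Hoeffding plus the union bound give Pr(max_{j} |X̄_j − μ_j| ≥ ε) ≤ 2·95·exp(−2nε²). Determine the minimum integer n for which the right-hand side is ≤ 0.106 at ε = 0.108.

Need 2·95·exp(−2nε²) ≤ 0.106, i.e. exp(−2nε²) ≤ 0.106/190.
So 2nε² ≥ ln(190/0.106) = 7.491340.
Hence n ≥ 7.491340/(2·0.108²) = 321.131.
The smallest integer n is 322.

322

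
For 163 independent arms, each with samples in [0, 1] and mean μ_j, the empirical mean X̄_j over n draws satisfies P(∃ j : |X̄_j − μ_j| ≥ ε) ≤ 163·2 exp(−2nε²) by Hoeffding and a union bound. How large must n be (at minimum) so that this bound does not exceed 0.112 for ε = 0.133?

226

Need 2·163·exp(−2nε²) ≤ 0.112, i.e. exp(−2nε²) ≤ 0.112/326.
So 2nε² ≥ ln(326/0.112) = 7.976154.
Hence n ≥ 7.976154/(2·0.133²) = 225.455.
The smallest integer n is 226.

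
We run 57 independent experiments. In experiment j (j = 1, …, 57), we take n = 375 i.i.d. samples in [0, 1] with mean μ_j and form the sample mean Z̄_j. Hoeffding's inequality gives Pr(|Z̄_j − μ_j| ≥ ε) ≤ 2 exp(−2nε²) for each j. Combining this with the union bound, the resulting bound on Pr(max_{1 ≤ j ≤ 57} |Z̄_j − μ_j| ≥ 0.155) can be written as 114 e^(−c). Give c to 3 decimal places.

Union bound over the 57 events: Pr(max_{1 ≤ j ≤ 57} |Z̄_j − μ_j| ≥ 0.155) ≤ 57·2·exp(−2nε²) = 114 exp(−2·375·0.155²).
So c = 2·375·0.155² = 18.0188.

18.019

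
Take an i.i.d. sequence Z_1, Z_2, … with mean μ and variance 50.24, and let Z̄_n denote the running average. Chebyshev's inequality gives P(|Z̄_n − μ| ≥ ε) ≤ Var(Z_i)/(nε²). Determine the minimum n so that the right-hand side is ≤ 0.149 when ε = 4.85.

15

Require 50.24/(n·4.85²) ≤ 0.149, i.e. n ≥ 50.24/(0.149·4.85²) = 14.334.
The smallest integer n is 15.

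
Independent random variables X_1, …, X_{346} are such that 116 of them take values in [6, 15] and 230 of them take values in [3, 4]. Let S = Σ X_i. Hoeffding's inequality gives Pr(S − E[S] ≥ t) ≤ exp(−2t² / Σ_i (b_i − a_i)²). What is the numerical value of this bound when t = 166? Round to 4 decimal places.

0.0033

Σ(b_i − a_i)² = 116·9² + 230·1² = 9626.
Exponent = 2·166² / 9626 = 5.72533.
Bound = exp(−5.72533) = 0.00326.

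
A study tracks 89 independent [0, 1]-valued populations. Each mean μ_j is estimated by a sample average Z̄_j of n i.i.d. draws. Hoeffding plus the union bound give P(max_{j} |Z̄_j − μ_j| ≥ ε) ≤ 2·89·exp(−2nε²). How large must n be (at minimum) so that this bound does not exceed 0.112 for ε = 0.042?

Need 2·89·exp(−2nε²) ≤ 0.112, i.e. exp(−2nε²) ≤ 0.112/178.
So 2nε² ≥ ln(178/0.112) = 7.371040.
Hence n ≥ 7.371040/(2·0.042²) = 2089.297.
The smallest integer n is 2090.

2090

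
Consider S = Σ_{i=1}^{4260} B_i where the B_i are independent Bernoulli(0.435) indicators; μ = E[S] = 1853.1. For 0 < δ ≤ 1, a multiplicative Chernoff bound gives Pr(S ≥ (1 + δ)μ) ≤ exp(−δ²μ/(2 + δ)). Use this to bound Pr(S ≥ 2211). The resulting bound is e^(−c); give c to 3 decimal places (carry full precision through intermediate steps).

Write 2211 = (1 + δ)μ, so δ = 2211/1853.1 − 1 = 0.1931358…
Then the exponent is δ²μ/(2 + δ) = (2211 − μ)² / (μ·(2 + δ)) = 31.518026.

31.518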